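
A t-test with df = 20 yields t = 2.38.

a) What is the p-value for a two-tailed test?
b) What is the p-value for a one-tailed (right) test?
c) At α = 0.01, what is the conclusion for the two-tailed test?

Using t-distribution with df = 20:
a) Two-tailed: p = 2×P(T > 2.38) = 0.0274
b) One-tailed: p = P(T > 2.38) = 0.0137
c) 0.0274 ≥ 0.01, fail to reject H₀

Answer: a) 0.0274, b) 0.0137, c) fail to reject H₀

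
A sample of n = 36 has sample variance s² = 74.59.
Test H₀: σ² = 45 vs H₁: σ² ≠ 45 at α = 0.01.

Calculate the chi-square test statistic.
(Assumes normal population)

Answer: χ² = 58.0144, fail to reject H₀

Derivation:
df = n - 1 = 35
χ² = (n-1)s²/σ₀² = 35×74.59/45 = 58.0144
Critical values: χ²_{0.995,35} = 17.192, χ²_{0.005,35} = 60.275
Rejection region: χ² < 17.192 or χ² > 60.275
Decision: fail to reject H₀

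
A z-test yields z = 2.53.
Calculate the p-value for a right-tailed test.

Answer: p-value ≈ 0.0057

Derivation:
For z = 2.53:
p = P(Z > 2.53) = 1 - Φ(2.53) = 0.0057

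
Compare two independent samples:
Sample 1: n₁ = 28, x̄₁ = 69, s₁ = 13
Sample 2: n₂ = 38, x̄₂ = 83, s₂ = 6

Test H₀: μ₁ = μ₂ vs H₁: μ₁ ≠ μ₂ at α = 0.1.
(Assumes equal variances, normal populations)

Pooled variance: s²_p = [27×13² + 37×6²]/(64) = 92.1094
s_p = 9.5974
SE = s_p×√(1/n₁ + 1/n₂) = 9.5974×√(1/28 + 1/38) = 2.3903
t = (x̄₁ - x̄₂)/SE = (69 - 83)/2.3903 = -5.8570
df = 64, t-critical = ±1.669
Decision: reject H₀

Answer: t = -5.8570, reject H₀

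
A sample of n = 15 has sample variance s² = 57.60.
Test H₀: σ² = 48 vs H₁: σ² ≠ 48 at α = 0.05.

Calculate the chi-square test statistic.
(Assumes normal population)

Answer: χ² = 16.8000, fail to reject H₀

Derivation:
df = n - 1 = 14
χ² = (n-1)s²/σ₀² = 14×57.60/48 = 16.8000
Critical values: χ²_{0.975,14} = 5.629, χ²_{0.025,14} = 26.119
Rejection region: χ² < 5.629 or χ² > 26.119
Decision: fail to reject H₀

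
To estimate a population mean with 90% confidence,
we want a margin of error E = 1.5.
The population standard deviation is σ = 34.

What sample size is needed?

z_0.05 = 1.645
n = (z×σ/E)² = (1.645×34/1.5)²
n = 1390.2955
Round up: n = 1391

Answer: n = 1391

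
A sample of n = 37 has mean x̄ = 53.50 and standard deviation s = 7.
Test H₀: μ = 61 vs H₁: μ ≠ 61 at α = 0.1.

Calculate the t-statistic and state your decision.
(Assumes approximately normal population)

Answer: t = -6.5172, reject H₀

Derivation:
df = n - 1 = 36
SE = s/√n = 7/√37 = 1.1508
t = (x̄ - μ₀)/SE = (53.50 - 61)/1.1508 = -6.5172
Critical value: t_{0.05,36} = ±1.688
p-value < 0.0001
Decision: reject H₀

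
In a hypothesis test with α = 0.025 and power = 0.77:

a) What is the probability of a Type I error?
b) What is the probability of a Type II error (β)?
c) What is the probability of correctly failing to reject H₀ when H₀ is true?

Answer: a) 0.025, b) 0.23, c) 0.975

Derivation:
a) Type I error probability = α = 0.025
b) Power = P(reject H₀ | H₁ true) = 1 - β = 0.77, so Type II error probability = β = 1 - Power = 0.23
c) P(fail to reject H₀ | H₀ true) = 1 - α = 0.975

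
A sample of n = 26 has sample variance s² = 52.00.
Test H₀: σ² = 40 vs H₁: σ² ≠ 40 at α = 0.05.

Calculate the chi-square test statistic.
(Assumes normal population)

Answer: χ² = 32.5000, fail to reject H₀

Derivation:
df = n - 1 = 25
χ² = (n-1)s²/σ₀² = 25×52.00/40 = 32.5000
Critical values: χ²_{0.975,25} = 13.120, χ²_{0.025,25} = 40.646
Rejection region: χ² < 13.120 or χ² > 40.646
Decision: fail to reject H₀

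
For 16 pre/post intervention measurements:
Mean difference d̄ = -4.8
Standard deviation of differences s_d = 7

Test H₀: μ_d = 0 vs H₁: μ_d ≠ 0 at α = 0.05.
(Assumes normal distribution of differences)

df = n - 1 = 15
SE = s_d/√n = 7/√16 = 1.7500
t = d̄/SE = -4.8/1.7500 = -2.7429
Critical value: t_{0.025,15} = ±2.131
p-value ≈ 0.0151
Decision: reject H₀

Answer: t = -2.7429, reject H₀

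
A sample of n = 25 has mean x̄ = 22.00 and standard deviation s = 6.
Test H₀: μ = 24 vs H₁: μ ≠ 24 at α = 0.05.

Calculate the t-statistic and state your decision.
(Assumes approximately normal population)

df = n - 1 = 24
SE = s/√n = 6/√25 = 1.2000
t = (x̄ - μ₀)/SE = (22.00 - 24)/1.2000 = -1.6667
Critical value: t_{0.025,24} = ±2.064
p-value ≈ 0.1086
Decision: fail to reject H₀

Answer: t = -1.6667, fail to reject H₀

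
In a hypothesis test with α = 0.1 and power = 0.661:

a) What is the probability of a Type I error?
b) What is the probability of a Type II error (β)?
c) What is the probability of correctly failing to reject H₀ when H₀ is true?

Answer: a) 0.1, b) 0.339, c) 0.9

Derivation:
a) Type I error probability = α = 0.1
b) Power = P(reject H₀ | H₁ true) = 1 - β = 0.661, so Type II error probability = β = 1 - Power = 0.339
c) P(fail to reject H₀ | H₀ true) = 1 - α = 0.9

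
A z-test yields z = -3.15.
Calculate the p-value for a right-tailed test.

Answer: p-value ≈ 0.9992

Derivation:
For z = -3.15:
p = P(Z > -3.15) = 1 - Φ(-3.15) = 0.9992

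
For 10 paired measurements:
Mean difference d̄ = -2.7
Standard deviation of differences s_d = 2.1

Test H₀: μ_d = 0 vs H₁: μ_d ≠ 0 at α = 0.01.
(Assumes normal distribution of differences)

Answer: t = -4.0657, reject H₀

Derivation:
df = n - 1 = 9
SE = s_d/√n = 2.1/√10 = 0.6641
t = d̄/SE = -2.7/0.6641 = -4.0657
Critical value: t_{0.005,9} = ±3.250
p-value ≈ 0.0028
Decision: reject H₀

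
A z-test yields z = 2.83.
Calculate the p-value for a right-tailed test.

For z = 2.83:
p = P(Z > 2.83) = 1 - Φ(2.83) = 0.0023

Answer: p-value ≈ 0.0023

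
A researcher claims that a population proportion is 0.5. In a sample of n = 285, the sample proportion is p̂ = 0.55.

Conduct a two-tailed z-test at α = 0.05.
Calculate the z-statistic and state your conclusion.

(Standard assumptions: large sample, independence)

Answer: z = 1.6882, fail to reject H₀

Derivation:
H₀: p = 0.5, H₁: p ≠ 0.5
Standard error: SE = √(p₀(1-p₀)/n) = √(0.5×0.5/285) = 0.029617
z-statistic: z = (p̂ - p₀)/SE = (0.55 - 0.5)/0.029617 = 1.6882
Critical value: z_0.025 = ±1.960
p-value = 0.0914
Decision: fail to reject H₀ at α = 0.05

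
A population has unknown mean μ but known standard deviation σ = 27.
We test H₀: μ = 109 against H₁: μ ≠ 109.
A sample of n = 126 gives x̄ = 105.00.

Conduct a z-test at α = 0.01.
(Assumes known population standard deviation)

Answer: z = -1.6629, fail to reject H₀

Derivation:
Standard error: SE = σ/√n = 27/√126 = 2.4054
z-statistic: z = (x̄ - μ₀)/SE = (105.00 - 109)/2.4054 = -1.6629
Critical value: ±2.576
p-value = 0.0963
Decision: fail to reject H₀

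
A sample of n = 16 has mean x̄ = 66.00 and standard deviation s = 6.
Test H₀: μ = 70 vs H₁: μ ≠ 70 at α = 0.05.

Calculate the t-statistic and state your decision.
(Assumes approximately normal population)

df = n - 1 = 15
SE = s/√n = 6/√16 = 1.5000
t = (x̄ - μ₀)/SE = (66.00 - 70)/1.5000 = -2.6667
Critical value: t_{0.025,15} = ±2.131
p-value ≈ 0.0176
Decision: reject H₀

Answer: t = -2.6667, reject H₀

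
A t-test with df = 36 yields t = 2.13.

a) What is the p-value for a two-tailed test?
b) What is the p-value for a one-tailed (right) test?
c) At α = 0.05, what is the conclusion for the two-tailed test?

Answer: a) 0.0401, b) 0.0200, c) reject H₀

Derivation:
Using t-distribution with df = 36:
a) Two-tailed: p = 2×P(T > 2.13) = 0.0401
b) One-tailed: p = P(T > 2.13) = 0.0200
c) 0.0401 < 0.05, reject H₀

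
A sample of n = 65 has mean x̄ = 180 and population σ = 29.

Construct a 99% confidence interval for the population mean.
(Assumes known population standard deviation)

Answer: (170.7341, 189.2659)

Derivation:
Confidence level: 99%, α = 0.01
z_0.005 = 2.576
SE = σ/√n = 29/√65 = 3.5970
Margin of error = 2.576 × 3.5970 = 9.2659
CI: x̄ ± margin = 180 ± 9.2659
CI: (170.7341, 189.2659)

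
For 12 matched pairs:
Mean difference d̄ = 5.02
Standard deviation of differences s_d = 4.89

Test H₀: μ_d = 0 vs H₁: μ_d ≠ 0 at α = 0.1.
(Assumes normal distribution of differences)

df = n - 1 = 11
SE = s_d/√n = 4.89/√12 = 1.4116
t = d̄/SE = 5.02/1.4116 = 3.5562
Critical value: t_{0.05,11} = ±1.796
p-value ≈ 0.0045
Decision: reject H₀

Answer: t = 3.5562, reject H₀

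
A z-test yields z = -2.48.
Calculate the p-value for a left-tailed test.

For z = -2.48:
p = P(Z < -2.48) = Φ(-2.48) = 0.0066

Answer: p-value ≈ 0.0066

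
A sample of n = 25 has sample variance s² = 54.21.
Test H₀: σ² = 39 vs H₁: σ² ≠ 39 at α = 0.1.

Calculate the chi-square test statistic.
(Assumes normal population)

df = n - 1 = 24
χ² = (n-1)s²/σ₀² = 24×54.21/39 = 33.3600
Critical values: χ²_{0.95,24} = 13.848, χ²_{0.05,24} = 36.415
Rejection region: χ² < 13.848 or χ² > 36.415
Decision: fail to reject H₀

Answer: χ² = 33.3600, fail to reject H₀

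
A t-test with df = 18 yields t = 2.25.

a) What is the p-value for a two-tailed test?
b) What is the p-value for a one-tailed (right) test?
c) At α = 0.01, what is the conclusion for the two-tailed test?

Using t-distribution with df = 18:
a) Two-tailed: p = 2×P(T > 2.25) = 0.0372
b) One-tailed: p = P(T > 2.25) = 0.0186
c) 0.0372 ≥ 0.01, fail to reject H₀

Answer: a) 0.0372, b) 0.0186, c) fail to reject H₀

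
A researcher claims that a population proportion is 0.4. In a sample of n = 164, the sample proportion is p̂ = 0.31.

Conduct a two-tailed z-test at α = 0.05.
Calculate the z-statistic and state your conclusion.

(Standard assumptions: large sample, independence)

H₀: p = 0.4, H₁: p ≠ 0.4
Standard error: SE = √(p₀(1-p₀)/n) = √(0.4×0.6/164) = 0.038255
z-statistic: z = (p̂ - p₀)/SE = (0.31 - 0.4)/0.038255 = -2.3526
Critical value: z_0.025 = ±1.960
p-value = 0.0186
Decision: reject H₀ at α = 0.05

Answer: z = -2.3526, reject H₀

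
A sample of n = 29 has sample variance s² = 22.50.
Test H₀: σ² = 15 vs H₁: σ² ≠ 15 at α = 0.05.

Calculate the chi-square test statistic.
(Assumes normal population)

Answer: χ² = 42.0000, fail to reject H₀

Derivation:
df = n - 1 = 28
χ² = (n-1)s²/σ₀² = 28×22.50/15 = 42.0000
Critical values: χ²_{0.975,28} = 15.308, χ²_{0.025,28} = 44.461
Rejection region: χ² < 15.308 or χ² > 44.461
Decision: fail to reject H₀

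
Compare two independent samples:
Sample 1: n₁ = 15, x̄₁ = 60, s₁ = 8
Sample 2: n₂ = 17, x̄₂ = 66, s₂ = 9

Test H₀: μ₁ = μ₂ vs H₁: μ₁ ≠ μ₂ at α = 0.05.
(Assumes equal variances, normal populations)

Answer: t = -1.9814, fail to reject H₀

Derivation:
Pooled variance: s²_p = [14×8² + 16×9²]/(30) = 73.0667
s_p = 8.5479
SE = s_p×√(1/n₁ + 1/n₂) = 8.5479×√(1/15 + 1/17) = 3.0281
t = (x̄₁ - x̄₂)/SE = (60 - 66)/3.0281 = -1.9814
df = 30, t-critical = ±2.042
Decision: fail to reject H₀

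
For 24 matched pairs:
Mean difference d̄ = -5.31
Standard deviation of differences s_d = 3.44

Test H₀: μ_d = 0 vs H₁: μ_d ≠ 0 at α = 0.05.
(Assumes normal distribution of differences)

df = n - 1 = 23
SE = s_d/√n = 3.44/√24 = 0.7022
t = d̄/SE = -5.31/0.7022 = -7.5619
Critical value: t_{0.025,23} = ±2.069
p-value < 0.0001
Decision: reject H₀

Answer: t = -7.5619, reject H₀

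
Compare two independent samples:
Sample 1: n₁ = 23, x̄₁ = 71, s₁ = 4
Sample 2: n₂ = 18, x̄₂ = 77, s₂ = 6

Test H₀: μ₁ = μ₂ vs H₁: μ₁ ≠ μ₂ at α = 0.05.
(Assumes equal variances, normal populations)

Answer: t = -3.8348, reject H₀

Derivation:
Pooled variance: s²_p = [22×4² + 17×6²]/(39) = 24.7179
s_p = 4.9717
SE = s_p×√(1/n₁ + 1/n₂) = 4.9717×√(1/23 + 1/18) = 1.5646
t = (x̄₁ - x̄₂)/SE = (71 - 77)/1.5646 = -3.8348
df = 39, t-critical = ±2.023
Decision: reject H₀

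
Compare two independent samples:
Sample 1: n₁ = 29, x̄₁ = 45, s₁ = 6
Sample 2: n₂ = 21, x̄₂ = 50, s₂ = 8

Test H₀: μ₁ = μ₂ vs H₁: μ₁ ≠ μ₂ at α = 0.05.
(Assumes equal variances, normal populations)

Answer: t = -2.5274, reject H₀

Derivation:
Pooled variance: s²_p = [28×6² + 20×8²]/(48) = 47.6667
s_p = 6.9041
SE = s_p×√(1/n₁ + 1/n₂) = 6.9041×√(1/29 + 1/21) = 1.9783
t = (x̄₁ - x̄₂)/SE = (45 - 50)/1.9783 = -2.5274
df = 48, t-critical = ±2.011
Decision: reject H₀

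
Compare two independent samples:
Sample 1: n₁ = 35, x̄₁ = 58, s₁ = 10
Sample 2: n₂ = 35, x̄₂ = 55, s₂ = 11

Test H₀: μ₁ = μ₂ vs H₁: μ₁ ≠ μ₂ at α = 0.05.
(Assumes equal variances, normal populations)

Answer: t = 1.1939, fail to reject H₀

Derivation:
Pooled variance: s²_p = [34×10² + 34×11²]/(68) = 110.5000
s_p = 10.5119
SE = s_p×√(1/n₁ + 1/n₂) = 10.5119×√(1/35 + 1/35) = 2.5128
t = (x̄₁ - x̄₂)/SE = (58 - 55)/2.5128 = 1.1939
df = 68, t-critical = ±1.995
Decision: fail to reject H₀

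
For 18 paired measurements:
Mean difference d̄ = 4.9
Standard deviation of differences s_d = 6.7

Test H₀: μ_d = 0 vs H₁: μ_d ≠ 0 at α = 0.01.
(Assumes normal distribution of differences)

df = n - 1 = 17
SE = s_d/√n = 6.7/√18 = 1.5792
t = d̄/SE = 4.9/1.5792 = 3.1028
Critical value: t_{0.005,17} = ±2.898
p-value ≈ 0.0065
Decision: reject H₀

Answer: t = 3.1028, reject H₀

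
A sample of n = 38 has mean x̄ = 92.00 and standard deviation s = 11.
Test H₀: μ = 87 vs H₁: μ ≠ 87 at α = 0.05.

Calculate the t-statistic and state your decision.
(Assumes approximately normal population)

Answer: t = 2.8021, reject H₀

Derivation:
df = n - 1 = 37
SE = s/√n = 11/√38 = 1.7844
t = (x̄ - μ₀)/SE = (92.00 - 87)/1.7844 = 2.8021
Critical value: t_{0.025,37} = ±2.026
p-value ≈ 0.0080
Decision: reject H₀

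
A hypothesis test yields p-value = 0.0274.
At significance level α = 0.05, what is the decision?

Compare p-value to α:
0.0274 < 0.05
Decision: reject H₀

Answer: reject H₀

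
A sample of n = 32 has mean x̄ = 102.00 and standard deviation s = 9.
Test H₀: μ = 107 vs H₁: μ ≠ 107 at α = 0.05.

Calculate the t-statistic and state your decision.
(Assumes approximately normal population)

Answer: t = -3.1427, reject H₀

Derivation:
df = n - 1 = 31
SE = s/√n = 9/√32 = 1.5910
t = (x̄ - μ₀)/SE = (102.00 - 107)/1.5910 = -3.1427
Critical value: t_{0.025,31} = ±2.040
p-value ≈ 0.0037
Decision: reject H₀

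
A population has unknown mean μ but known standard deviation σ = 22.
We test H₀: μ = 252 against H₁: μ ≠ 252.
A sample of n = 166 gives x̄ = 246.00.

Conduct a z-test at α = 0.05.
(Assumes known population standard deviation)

Standard error: SE = σ/√n = 22/√166 = 1.7075
z-statistic: z = (x̄ - μ₀)/SE = (246.00 - 252)/1.7075 = -3.5139
Critical value: ±1.960
p-value = 0.0004
Decision: reject H₀

Answer: z = -3.5139, reject H₀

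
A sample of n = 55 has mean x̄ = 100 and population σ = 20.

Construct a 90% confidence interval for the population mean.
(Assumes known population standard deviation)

Answer: (95.5638, 104.4362)

Derivation:
Confidence level: 90%, α = 0.1
z_0.05 = 1.645
SE = σ/√n = 20/√55 = 2.6968
Margin of error = 1.645 × 2.6968 = 4.4362
CI: x̄ ± margin = 100 ± 4.4362
CI: (95.5638, 104.4362)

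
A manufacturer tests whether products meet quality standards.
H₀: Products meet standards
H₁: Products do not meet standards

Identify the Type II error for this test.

Answer: Accepting products as meeting standards when they don't

Derivation:
A Type I error (probability α) occurs when we reject a true H₀.
A Type II error (probability β) occurs when we fail to reject a false H₀.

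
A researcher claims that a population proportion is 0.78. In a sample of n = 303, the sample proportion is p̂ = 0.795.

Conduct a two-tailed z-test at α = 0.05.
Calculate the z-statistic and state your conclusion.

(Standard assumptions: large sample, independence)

H₀: p = 0.78, H₁: p ≠ 0.78
Standard error: SE = √(p₀(1-p₀)/n) = √(0.78×0.22/303) = 0.023798
z-statistic: z = (p̂ - p₀)/SE = (0.795 - 0.78)/0.023798 = 0.6303
Critical value: z_0.025 = ±1.960
p-value = 0.5285
Decision: fail to reject H₀ at α = 0.05

Answer: z = 0.6303, fail to reject H₀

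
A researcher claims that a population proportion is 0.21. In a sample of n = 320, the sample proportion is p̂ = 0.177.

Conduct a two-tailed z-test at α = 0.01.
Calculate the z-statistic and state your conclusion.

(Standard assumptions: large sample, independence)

Answer: z = -1.4493, fail to reject H₀

Derivation:
H₀: p = 0.21, H₁: p ≠ 0.21
Standard error: SE = √(p₀(1-p₀)/n) = √(0.21×0.79/320) = 0.022769
z-statistic: z = (p̂ - p₀)/SE = (0.177 - 0.21)/0.022769 = -1.4493
Critical value: z_0.005 = ±2.576
p-value = 0.1473
Decision: fail to reject H₀ at α = 0.01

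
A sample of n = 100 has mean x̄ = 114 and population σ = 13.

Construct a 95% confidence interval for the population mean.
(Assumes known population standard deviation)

Answer: (111.4520, 116.5480)

Derivation:
Confidence level: 95%, α = 0.05
z_0.025 = 1.960
SE = σ/√n = 13/√100 = 1.3000
Margin of error = 1.960 × 1.3000 = 2.5480
CI: x̄ ± margin = 114 ± 2.5480
CI: (111.4520, 116.5480)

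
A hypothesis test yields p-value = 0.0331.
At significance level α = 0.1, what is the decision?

Answer: reject H₀

Derivation:
Compare p-value to α:
0.0331 < 0.1
Decision: reject H₀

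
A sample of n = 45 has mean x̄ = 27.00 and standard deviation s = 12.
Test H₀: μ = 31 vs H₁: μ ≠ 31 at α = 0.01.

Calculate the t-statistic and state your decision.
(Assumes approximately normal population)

Answer: t = -2.2360, fail to reject H₀

Derivation:
df = n - 1 = 44
SE = s/√n = 12/√45 = 1.7889
t = (x̄ - μ₀)/SE = (27.00 - 31)/1.7889 = -2.2360
Critical value: t_{0.005,44} = ±2.692
p-value ≈ 0.0305
Decision: fail to reject H₀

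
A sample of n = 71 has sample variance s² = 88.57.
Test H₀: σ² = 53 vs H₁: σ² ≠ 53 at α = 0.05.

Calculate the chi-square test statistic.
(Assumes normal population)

df = n - 1 = 70
χ² = (n-1)s²/σ₀² = 70×88.57/53 = 116.9792
Critical values: χ²_{0.975,70} = 48.758, χ²_{0.025,70} = 95.023
Rejection region: χ² < 48.758 or χ² > 95.023
Decision: reject H₀

Answer: χ² = 116.9792, reject H₀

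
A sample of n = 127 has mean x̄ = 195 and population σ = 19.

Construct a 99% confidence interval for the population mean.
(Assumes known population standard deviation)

Confidence level: 99%, α = 0.01
z_0.005 = 2.576
SE = σ/√n = 19/√127 = 1.6860
Margin of error = 2.576 × 1.6860 = 4.3431
CI: x̄ ± margin = 195 ± 4.3431
CI: (190.6569, 199.3431)

Answer: (190.6569, 199.3431)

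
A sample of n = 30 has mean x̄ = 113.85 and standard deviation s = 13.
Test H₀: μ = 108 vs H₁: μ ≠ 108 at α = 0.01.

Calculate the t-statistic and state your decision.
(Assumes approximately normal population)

df = n - 1 = 29
SE = s/√n = 13/√30 = 2.3735
t = (x̄ - μ₀)/SE = (113.85 - 108)/2.3735 = 2.4647
Critical value: t_{0.005,29} = ±2.756
p-value ≈ 0.0199
Decision: fail to reject H₀

Answer: t = 2.4647, fail to reject H₀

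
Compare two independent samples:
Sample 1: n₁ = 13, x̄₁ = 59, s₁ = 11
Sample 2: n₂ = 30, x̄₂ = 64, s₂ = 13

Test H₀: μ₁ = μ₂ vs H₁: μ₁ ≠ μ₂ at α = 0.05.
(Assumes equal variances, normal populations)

Answer: t = -1.2097, fail to reject H₀

Derivation:
Pooled variance: s²_p = [12×11² + 29×13²]/(41) = 154.9512
s_p = 12.4479
SE = s_p×√(1/n₁ + 1/n₂) = 12.4479×√(1/13 + 1/30) = 4.1333
t = (x̄₁ - x̄₂)/SE = (59 - 64)/4.1333 = -1.2097
df = 41, t-critical = ±2.020
Decision: fail to reject H₀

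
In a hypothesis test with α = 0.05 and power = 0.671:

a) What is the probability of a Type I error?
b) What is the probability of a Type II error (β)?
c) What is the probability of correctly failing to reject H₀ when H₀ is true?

a) Type I error probability = α = 0.05
b) Power = P(reject H₀ | H₁ true) = 1 - β = 0.671, so Type II error probability = β = 1 - Power = 0.329
c) P(fail to reject H₀ | H₀ true) = 1 - α = 0.95

Answer: a) 0.05, b) 0.329, c) 0.95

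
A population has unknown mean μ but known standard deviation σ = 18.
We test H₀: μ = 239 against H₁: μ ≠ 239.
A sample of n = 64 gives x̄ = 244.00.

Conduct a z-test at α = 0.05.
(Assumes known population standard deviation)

Standard error: SE = σ/√n = 18/√64 = 2.2500
z-statistic: z = (x̄ - μ₀)/SE = (244.00 - 239)/2.2500 = 2.2222
Critical value: ±1.960
p-value = 0.0263
Decision: reject H₀

Answer: z = 2.2222, reject H₀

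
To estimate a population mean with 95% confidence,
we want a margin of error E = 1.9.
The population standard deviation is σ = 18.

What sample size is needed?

Answer: n = 345

Derivation:
z_0.025 = 1.960
n = (z×σ/E)² = (1.960×18/1.9)²
n = 344.7863
Round up: n = 345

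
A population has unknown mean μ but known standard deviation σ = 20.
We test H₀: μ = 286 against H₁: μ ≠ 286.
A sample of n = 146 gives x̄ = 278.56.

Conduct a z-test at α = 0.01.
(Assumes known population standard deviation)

Answer: z = -4.4949, reject H₀

Derivation:
Standard error: SE = σ/√n = 20/√146 = 1.6552
z-statistic: z = (x̄ - μ₀)/SE = (278.56 - 286)/1.6552 = -4.4949
Critical value: ±2.576
p-value < 0.0001
Decision: reject H₀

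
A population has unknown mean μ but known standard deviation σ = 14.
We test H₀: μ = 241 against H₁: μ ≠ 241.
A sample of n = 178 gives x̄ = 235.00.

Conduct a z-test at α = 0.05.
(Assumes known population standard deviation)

Standard error: SE = σ/√n = 14/√178 = 1.0493
z-statistic: z = (x̄ - μ₀)/SE = (235.00 - 241)/1.0493 = -5.7181
Critical value: ±1.960
p-value < 0.0001
Decision: reject H₀

Answer: z = -5.7181, reject H₀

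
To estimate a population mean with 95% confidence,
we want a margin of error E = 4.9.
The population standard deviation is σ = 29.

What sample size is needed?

z_0.025 = 1.960
n = (z×σ/E)² = (1.960×29/4.9)²
n = 134.5600
Round up: n = 135

Answer: n = 135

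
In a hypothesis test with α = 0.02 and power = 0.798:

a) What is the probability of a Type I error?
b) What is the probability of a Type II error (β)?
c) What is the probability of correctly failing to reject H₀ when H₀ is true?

Answer: a) 0.02, b) 0.202, c) 0.98

Derivation:
a) Type I error probability = α = 0.02
b) Power = P(reject H₀ | H₁ true) = 1 - β = 0.798, so Type II error probability = β = 1 - Power = 0.202
c) P(fail to reject H₀ | H₀ true) = 1 - α = 0.98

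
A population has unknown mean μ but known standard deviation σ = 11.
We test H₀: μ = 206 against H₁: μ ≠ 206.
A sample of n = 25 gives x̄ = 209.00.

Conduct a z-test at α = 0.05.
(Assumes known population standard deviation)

Answer: z = 1.3636, fail to reject H₀

Derivation:
Standard error: SE = σ/√n = 11/√25 = 2.2000
z-statistic: z = (x̄ - μ₀)/SE = (209.00 - 206)/2.2000 = 1.3636
Critical value: ±1.960
p-value = 0.1727
Decision: fail to reject H₀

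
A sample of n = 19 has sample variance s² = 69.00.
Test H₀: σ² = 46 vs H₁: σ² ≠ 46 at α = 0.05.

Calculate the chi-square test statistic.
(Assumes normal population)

df = n - 1 = 18
χ² = (n-1)s²/σ₀² = 18×69.00/46 = 27.0000
Critical values: χ²_{0.975,18} = 8.231, χ²_{0.025,18} = 31.526
Rejection region: χ² < 8.231 or χ² > 31.526
Decision: fail to reject H₀

Answer: χ² = 27.0000, fail to reject H₀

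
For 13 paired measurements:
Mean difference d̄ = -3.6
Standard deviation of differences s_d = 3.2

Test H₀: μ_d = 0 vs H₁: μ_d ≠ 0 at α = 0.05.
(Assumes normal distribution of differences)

Answer: t = -4.0563, reject H₀

Derivation:
df = n - 1 = 12
SE = s_d/√n = 3.2/√13 = 0.8875
t = d̄/SE = -3.6/0.8875 = -4.0563
Critical value: t_{0.025,12} = ±2.179
p-value ≈ 0.0016
Decision: reject H₀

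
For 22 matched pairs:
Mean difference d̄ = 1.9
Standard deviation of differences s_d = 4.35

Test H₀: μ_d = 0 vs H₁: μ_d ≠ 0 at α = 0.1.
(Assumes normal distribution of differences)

df = n - 1 = 21
SE = s_d/√n = 4.35/√22 = 0.9274
t = d̄/SE = 1.9/0.9274 = 2.0487
Critical value: t_{0.05,21} = ±1.721
p-value ≈ 0.0532
Decision: reject H₀

Answer: t = 2.0487, reject H₀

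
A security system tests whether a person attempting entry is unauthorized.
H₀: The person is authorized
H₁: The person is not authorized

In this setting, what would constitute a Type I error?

Type I error (α): Rejecting H₀ when H₀ is true
Type II error (β): Failing to reject H₀ when H₁ is true

Answer: Denying entry to an authorized person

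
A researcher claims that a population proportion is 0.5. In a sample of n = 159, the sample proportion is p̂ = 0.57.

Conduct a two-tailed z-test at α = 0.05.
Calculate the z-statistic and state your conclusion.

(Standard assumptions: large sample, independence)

H₀: p = 0.5, H₁: p ≠ 0.5
Standard error: SE = √(p₀(1-p₀)/n) = √(0.5×0.5/159) = 0.039653
z-statistic: z = (p̂ - p₀)/SE = (0.57 - 0.5)/0.039653 = 1.7653
Critical value: z_0.025 = ±1.960
p-value = 0.0775
Decision: fail to reject H₀ at α = 0.05

Answer: z = 1.7653, fail to reject H₀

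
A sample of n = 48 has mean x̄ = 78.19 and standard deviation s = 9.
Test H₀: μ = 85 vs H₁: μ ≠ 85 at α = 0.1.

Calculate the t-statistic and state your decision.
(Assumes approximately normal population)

df = n - 1 = 47
SE = s/√n = 9/√48 = 1.2990
t = (x̄ - μ₀)/SE = (78.19 - 85)/1.2990 = -5.2425
Critical value: t_{0.05,47} = ±1.678
p-value < 0.0001
Decision: reject H₀

Answer: t = -5.2425, reject H₀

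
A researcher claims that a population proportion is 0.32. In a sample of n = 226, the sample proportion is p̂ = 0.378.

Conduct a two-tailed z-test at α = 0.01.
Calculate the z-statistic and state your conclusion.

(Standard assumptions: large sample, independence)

Answer: z = 1.8692, fail to reject H₀

Derivation:
H₀: p = 0.32, H₁: p ≠ 0.32
Standard error: SE = √(p₀(1-p₀)/n) = √(0.32×0.68/226) = 0.031030
z-statistic: z = (p̂ - p₀)/SE = (0.378 - 0.32)/0.031030 = 1.8692
Critical value: z_0.005 = ±2.576
p-value = 0.0616
Decision: fail to reject H₀ at α = 0.01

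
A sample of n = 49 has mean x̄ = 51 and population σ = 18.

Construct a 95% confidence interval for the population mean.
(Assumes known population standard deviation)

Confidence level: 95%, α = 0.05
z_0.025 = 1.960
SE = σ/√n = 18/√49 = 2.5714
Margin of error = 1.960 × 2.5714 = 5.0399
CI: x̄ ± margin = 51 ± 5.0399
CI: (45.9601, 56.0399)

Answer: (45.9601, 56.0399)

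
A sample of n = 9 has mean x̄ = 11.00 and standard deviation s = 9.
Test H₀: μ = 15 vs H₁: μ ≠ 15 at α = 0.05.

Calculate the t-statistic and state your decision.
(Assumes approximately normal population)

Answer: t = -1.3333, fail to reject H₀

Derivation:
df = n - 1 = 8
SE = s/√n = 9/√9 = 3.0000
t = (x̄ - μ₀)/SE = (11.00 - 15)/3.0000 = -1.3333
Critical value: t_{0.025,8} = ±2.306
p-value ≈ 0.2191
Decision: fail to reject H₀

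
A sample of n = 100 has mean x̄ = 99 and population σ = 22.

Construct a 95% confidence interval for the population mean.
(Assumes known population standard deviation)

Answer: (94.6880, 103.3120)

Derivation:
Confidence level: 95%, α = 0.05
z_0.025 = 1.960
SE = σ/√n = 22/√100 = 2.2000
Margin of error = 1.960 × 2.2000 = 4.3120
CI: x̄ ± margin = 99 ± 4.3120
CI: (94.6880, 103.3120)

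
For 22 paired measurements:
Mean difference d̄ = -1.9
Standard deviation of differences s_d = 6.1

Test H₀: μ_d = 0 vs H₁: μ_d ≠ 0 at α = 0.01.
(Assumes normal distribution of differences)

df = n - 1 = 21
SE = s_d/√n = 6.1/√22 = 1.3005
t = d̄/SE = -1.9/1.3005 = -1.4610
Critical value: t_{0.005,21} = ±2.831
p-value ≈ 0.1588
Decision: fail to reject H₀

Answer: t = -1.4610, fail to reject H₀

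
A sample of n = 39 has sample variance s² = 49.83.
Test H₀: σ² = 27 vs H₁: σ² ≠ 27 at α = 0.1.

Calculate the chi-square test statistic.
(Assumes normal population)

df = n - 1 = 38
χ² = (n-1)s²/σ₀² = 38×49.83/27 = 70.1311
Critical values: χ²_{0.95,38} = 24.884, χ²_{0.05,38} = 53.384
Rejection region: χ² < 24.884 or χ² > 53.384
Decision: reject H₀

Answer: χ² = 70.1311, reject H₀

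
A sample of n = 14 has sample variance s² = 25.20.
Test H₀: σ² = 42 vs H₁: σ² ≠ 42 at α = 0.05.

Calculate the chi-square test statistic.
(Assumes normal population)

Answer: χ² = 7.8000, fail to reject H₀

Derivation:
df = n - 1 = 13
χ² = (n-1)s²/σ₀² = 13×25.20/42 = 7.8000
Critical values: χ²_{0.975,13} = 5.009, χ²_{0.025,13} = 24.736
Rejection region: χ² < 5.009 or χ² > 24.736
Decision: fail to reject H₀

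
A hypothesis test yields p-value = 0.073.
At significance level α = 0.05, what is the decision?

Compare p-value to α:
0.073 ≥ 0.05
Decision: fail to reject H₀

Answer: fail to reject H₀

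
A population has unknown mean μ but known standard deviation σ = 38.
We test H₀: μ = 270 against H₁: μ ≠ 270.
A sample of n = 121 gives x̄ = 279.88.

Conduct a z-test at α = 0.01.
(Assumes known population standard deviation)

Answer: z = 2.8600, reject H₀

Derivation:
Standard error: SE = σ/√n = 38/√121 = 3.4545
z-statistic: z = (x̄ - μ₀)/SE = (279.88 - 270)/3.4545 = 2.8600
Critical value: ±2.576
p-value = 0.0042
Decision: reject H₀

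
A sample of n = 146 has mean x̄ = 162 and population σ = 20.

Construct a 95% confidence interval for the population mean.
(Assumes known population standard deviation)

Confidence level: 95%, α = 0.05
z_0.025 = 1.960
SE = σ/√n = 20/√146 = 1.6552
Margin of error = 1.960 × 1.6552 = 3.2442
CI: x̄ ± margin = 162 ± 3.2442
CI: (158.7558, 165.2442)

Answer: (158.7558, 165.2442)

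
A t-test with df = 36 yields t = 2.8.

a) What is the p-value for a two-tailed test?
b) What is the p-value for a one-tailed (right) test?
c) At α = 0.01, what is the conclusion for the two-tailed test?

Answer: a) 0.0082, b) 0.0041, c) reject H₀

Derivation:
Using t-distribution with df = 36:
a) Two-tailed: p = 2×P(T > 2.8) = 0.0082
b) One-tailed: p = P(T > 2.8) = 0.0041
c) 0.0082 < 0.01, reject H₀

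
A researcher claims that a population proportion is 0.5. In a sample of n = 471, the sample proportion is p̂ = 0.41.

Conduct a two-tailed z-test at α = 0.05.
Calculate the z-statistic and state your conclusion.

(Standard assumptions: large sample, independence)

H₀: p = 0.5, H₁: p ≠ 0.5
Standard error: SE = √(p₀(1-p₀)/n) = √(0.5×0.5/471) = 0.023039
z-statistic: z = (p̂ - p₀)/SE = (0.41 - 0.5)/0.023039 = -3.9064
Critical value: z_0.025 = ±1.960
p-value = 0.0001
Decision: reject H₀ at α = 0.05

Answer: z = -3.9064, reject H₀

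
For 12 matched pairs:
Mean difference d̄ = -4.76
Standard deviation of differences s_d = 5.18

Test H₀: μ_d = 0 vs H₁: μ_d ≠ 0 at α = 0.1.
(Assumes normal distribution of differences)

Answer: t = -3.1833, reject H₀

Derivation:
df = n - 1 = 11
SE = s_d/√n = 5.18/√12 = 1.4953
t = d̄/SE = -4.76/1.4953 = -3.1833
Critical value: t_{0.05,11} = ±1.796
p-value ≈ 0.0087
Decision: reject H₀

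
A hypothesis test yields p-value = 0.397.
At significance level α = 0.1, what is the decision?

Compare p-value to α:
0.397 ≥ 0.1
Decision: fail to reject H₀

Answer: fail to reject H₀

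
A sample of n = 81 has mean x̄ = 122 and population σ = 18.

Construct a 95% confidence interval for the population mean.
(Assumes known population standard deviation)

Answer: (118.0800, 125.9200)

Derivation:
Confidence level: 95%, α = 0.05
z_0.025 = 1.960
SE = σ/√n = 18/√81 = 2.0000
Margin of error = 1.960 × 2.0000 = 3.9200
CI: x̄ ± margin = 122 ± 3.9200
CI: (118.0800, 125.9200)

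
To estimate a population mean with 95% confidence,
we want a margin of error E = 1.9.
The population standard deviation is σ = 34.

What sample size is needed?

Answer: n = 1231

Derivation:
z_0.025 = 1.960
n = (z×σ/E)² = (1.960×34/1.9)²
n = 1230.1633
Round up: n = 1231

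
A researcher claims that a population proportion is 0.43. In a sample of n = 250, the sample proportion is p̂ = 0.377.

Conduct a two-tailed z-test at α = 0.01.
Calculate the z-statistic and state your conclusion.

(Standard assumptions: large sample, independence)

Answer: z = -1.6927, fail to reject H₀

Derivation:
H₀: p = 0.43, H₁: p ≠ 0.43
Standard error: SE = √(p₀(1-p₀)/n) = √(0.43×0.57/250) = 0.031311
z-statistic: z = (p̂ - p₀)/SE = (0.377 - 0.43)/0.031311 = -1.6927
Critical value: z_0.005 = ±2.576
p-value = 0.0905
Decision: fail to reject H₀ at α = 0.01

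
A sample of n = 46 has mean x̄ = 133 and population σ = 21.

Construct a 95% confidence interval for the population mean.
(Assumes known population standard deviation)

Confidence level: 95%, α = 0.05
z_0.025 = 1.960
SE = σ/√n = 21/√46 = 3.0963
Margin of error = 1.960 × 3.0963 = 6.0687
CI: x̄ ± margin = 133 ± 6.0687
CI: (126.9313, 139.0687)

Answer: (126.9313, 139.0687)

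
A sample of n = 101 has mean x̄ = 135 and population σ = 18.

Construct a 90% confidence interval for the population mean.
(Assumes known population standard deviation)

Confidence level: 90%, α = 0.1
z_0.05 = 1.645
SE = σ/√n = 18/√101 = 1.7911
Margin of error = 1.645 × 1.7911 = 2.9464
CI: x̄ ± margin = 135 ± 2.9464
CI: (132.0536, 137.9464)

Answer: (132.0536, 137.9464)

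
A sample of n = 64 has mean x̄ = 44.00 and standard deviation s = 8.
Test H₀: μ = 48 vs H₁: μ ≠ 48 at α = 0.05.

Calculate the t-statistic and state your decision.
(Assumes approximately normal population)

df = n - 1 = 63
SE = s/√n = 8/√64 = 1.0000
t = (x̄ - μ₀)/SE = (44.00 - 48)/1.0000 = -4.0000
Critical value: t_{0.025,63} = ±1.998
p-value ≈ 0.0002
Decision: reject H₀

Answer: t = -4.0000, reject H₀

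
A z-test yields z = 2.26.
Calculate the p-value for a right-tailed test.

For z = 2.26:
p = P(Z > 2.26) = 1 - Φ(2.26) = 0.0119

Answer: p-value ≈ 0.0119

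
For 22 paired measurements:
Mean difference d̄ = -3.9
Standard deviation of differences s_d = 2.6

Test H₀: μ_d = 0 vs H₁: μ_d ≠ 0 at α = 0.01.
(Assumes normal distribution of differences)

Answer: t = -7.0359, reject H₀

Derivation:
df = n - 1 = 21
SE = s_d/√n = 2.6/√22 = 0.5543
t = d̄/SE = -3.9/0.5543 = -7.0359
Critical value: t_{0.005,21} = ±2.831
p-value < 0.0001
Decision: reject H₀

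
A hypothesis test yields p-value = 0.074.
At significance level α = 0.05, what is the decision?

Compare p-value to α:
0.074 ≥ 0.05
Decision: fail to reject H₀

Answer: fail to reject H₀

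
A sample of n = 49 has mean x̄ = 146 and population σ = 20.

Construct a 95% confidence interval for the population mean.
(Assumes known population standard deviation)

Answer: (140.4001, 151.5999)

Derivation:
Confidence level: 95%, α = 0.05
z_0.025 = 1.960
SE = σ/√n = 20/√49 = 2.8571
Margin of error = 1.960 × 2.8571 = 5.5999
CI: x̄ ± margin = 146 ± 5.5999
CI: (140.4001, 151.5999)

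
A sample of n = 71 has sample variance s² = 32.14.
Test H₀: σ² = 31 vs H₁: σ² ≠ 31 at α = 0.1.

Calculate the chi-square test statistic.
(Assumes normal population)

Answer: χ² = 72.5742, fail to reject H₀

Derivation:
df = n - 1 = 70
χ² = (n-1)s²/σ₀² = 70×32.14/31 = 72.5742
Critical values: χ²_{0.95,70} = 51.739, χ²_{0.05,70} = 90.531
Rejection region: χ² < 51.739 or χ² > 90.531
Decision: fail to reject H₀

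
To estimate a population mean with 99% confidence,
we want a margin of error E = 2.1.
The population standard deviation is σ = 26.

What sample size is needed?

Answer: n = 1018

Derivation:
z_0.005 = 2.576
n = (z×σ/E)² = (2.576×26/2.1)²
n = 1017.1847
Round up: n = 1018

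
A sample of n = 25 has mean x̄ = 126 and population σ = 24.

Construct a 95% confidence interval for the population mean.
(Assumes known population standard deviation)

Answer: (116.5920, 135.4080)

Derivation:
Confidence level: 95%, α = 0.05
z_0.025 = 1.960
SE = σ/√n = 24/√25 = 4.8000
Margin of error = 1.960 × 4.8000 = 9.4080
CI: x̄ ± margin = 126 ± 9.4080
CI: (116.5920, 135.4080)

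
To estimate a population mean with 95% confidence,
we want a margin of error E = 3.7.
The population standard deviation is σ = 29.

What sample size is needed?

z_0.025 = 1.960
n = (z×σ/E)² = (1.960×29/3.7)²
n = 235.9960
Round up: n = 236

Answer: n = 236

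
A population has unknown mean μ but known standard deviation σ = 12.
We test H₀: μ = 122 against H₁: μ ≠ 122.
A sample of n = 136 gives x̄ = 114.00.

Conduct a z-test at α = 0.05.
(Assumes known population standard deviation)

Answer: z = -7.7745, reject H₀

Derivation:
Standard error: SE = σ/√n = 12/√136 = 1.0290
z-statistic: z = (x̄ - μ₀)/SE = (114.00 - 122)/1.0290 = -7.7745
Critical value: ±1.960
p-value < 0.0001
Decision: reject H₀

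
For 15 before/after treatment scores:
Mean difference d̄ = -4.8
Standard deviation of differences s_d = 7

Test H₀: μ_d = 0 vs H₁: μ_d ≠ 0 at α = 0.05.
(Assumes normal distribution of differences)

Answer: t = -2.6557, reject H₀

Derivation:
df = n - 1 = 14
SE = s_d/√n = 7/√15 = 1.8074
t = d̄/SE = -4.8/1.8074 = -2.6557
Critical value: t_{0.025,14} = ±2.145
p-value ≈ 0.0188
Decision: reject H₀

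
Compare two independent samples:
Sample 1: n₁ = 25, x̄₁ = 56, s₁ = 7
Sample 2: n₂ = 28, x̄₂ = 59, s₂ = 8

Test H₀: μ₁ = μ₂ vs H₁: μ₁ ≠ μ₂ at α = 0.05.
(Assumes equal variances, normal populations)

Answer: t = -1.4449, fail to reject H₀

Derivation:
Pooled variance: s²_p = [24×7² + 27×8²]/(51) = 56.9412
s_p = 7.5459
SE = s_p×√(1/n₁ + 1/n₂) = 7.5459×√(1/25 + 1/28) = 2.0763
t = (x̄₁ - x̄₂)/SE = (56 - 59)/2.0763 = -1.4449
df = 51, t-critical = ±2.008
Decision: fail to reject H₀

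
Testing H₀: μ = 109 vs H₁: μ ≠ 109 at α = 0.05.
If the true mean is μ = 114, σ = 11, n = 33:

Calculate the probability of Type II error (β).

Answer: β ≈ 0.2575

Derivation:
SE = σ/√n = 11/√33 = 1.9149
Critical values: μ₀ ± z_0.025×SE = 109 ± 1.960×1.9149
Acceptance region: (105.2468, 112.7532)
Under H₁ (μ = 114): z_high = (112.7532 - 114)/1.9149 = -0.6511, z_low = (105.2468 - 114)/1.9149 = -4.5711
β = P(not reject | H₁) = Φ(-0.6511) - Φ(-4.5711) ≈ 0.2575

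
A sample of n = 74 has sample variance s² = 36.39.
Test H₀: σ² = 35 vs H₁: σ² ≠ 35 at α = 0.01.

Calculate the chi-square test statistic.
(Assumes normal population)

Answer: χ² = 75.8991, fail to reject H₀

Derivation:
df = n - 1 = 73
χ² = (n-1)s²/σ₀² = 73×36.39/35 = 75.8991
Critical values: χ²_{0.995,73} = 45.629, χ²_{0.005,73} = 107.862
Rejection region: χ² < 45.629 or χ² > 107.862
Decision: fail to reject H₀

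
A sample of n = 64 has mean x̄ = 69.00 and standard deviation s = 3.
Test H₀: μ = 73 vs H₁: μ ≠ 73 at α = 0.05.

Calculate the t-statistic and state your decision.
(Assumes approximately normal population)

Answer: t = -10.6667, reject H₀

Derivation:
df = n - 1 = 63
SE = s/√n = 3/√64 = 0.3750
t = (x̄ - μ₀)/SE = (69.00 - 73)/0.3750 = -10.6667
Critical value: t_{0.025,63} = ±1.998
p-value < 0.0001
Decision: reject H₀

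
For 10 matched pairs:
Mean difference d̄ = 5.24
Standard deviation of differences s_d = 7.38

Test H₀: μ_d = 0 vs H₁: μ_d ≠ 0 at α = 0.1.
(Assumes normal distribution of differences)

Answer: t = 2.2453, reject H₀

Derivation:
df = n - 1 = 9
SE = s_d/√n = 7.38/√10 = 2.3338
t = d̄/SE = 5.24/2.3338 = 2.2453
Critical value: t_{0.05,9} = ±1.833
p-value ≈ 0.0514
Decision: reject H₀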